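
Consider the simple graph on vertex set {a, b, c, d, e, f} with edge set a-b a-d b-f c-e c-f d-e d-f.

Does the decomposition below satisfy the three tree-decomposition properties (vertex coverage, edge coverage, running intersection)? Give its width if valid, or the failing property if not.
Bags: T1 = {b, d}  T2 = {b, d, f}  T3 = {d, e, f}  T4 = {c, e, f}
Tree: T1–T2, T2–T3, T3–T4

A tree decomposition must satisfy three properties: every vertex lies in some bag; for every edge, both endpoints lie together in some bag; and for every vertex, the bags containing it form a connected subtree. Here vertex a appears in no bag, so the decomposition is invalid.

No — vertex a appears in no bag.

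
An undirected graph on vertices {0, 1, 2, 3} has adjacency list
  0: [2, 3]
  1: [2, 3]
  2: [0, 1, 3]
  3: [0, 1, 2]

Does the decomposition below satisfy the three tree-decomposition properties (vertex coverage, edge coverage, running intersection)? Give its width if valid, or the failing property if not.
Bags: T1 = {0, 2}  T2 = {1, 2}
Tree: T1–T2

No — vertex 3 appears in no bag.

A tree decomposition must satisfy three properties: every vertex lies in some bag; for every edge, both endpoints lie together in some bag; and for every vertex, the bags containing it form a connected subtree. Here vertex 3 appears in no bag, so the decomposition is invalid.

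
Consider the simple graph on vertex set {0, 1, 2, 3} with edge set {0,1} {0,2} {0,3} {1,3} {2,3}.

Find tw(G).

2

A width-2 tree decomposition is:
Bags: B1 = {0, 1, 3}  B2 = {0, 2, 3}
Tree: B1–B2
The largest bag has 3 vertices, giving width 2; this decomposition certifies tw(G) ≤ 2. For the lower bound, the 3 vertices {0, 1, 3} are pairwise adjacent, and any tree decomposition puts a clique entirely inside one bag — forcing width ≥ 2. The upper and lower bounds meet at 2, so that is the treewidth.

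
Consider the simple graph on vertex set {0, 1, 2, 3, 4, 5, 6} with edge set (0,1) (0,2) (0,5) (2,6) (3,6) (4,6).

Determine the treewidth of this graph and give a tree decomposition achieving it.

Treewidth 1.
Bags: B1 = {0, 2}  B2 = {2, 6}  B3 = {4, 6}  B4 = {0, 1}  B5 = {0, 5}  B6 = {3, 6}
Tree: B1–B2, B2–B3, B1–B4, B4–B5, B3–B6

The largest bag has 2 vertices, giving width 1; this decomposition certifies tw(G) ≤ 1. Any graph with an edge has treewidth ≥ 1, and G has the edge 2–0. Combining the bounds, tw(G) = 1.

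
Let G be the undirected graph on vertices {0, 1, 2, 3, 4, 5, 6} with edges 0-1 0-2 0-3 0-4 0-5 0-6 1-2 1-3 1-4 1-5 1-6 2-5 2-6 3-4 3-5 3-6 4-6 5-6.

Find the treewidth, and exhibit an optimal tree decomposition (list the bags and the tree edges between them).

Treewidth 4.
One optimal decomposition is:
Bags: B1 = {0, 1, 3, 4, 6}  B2 = {0, 1, 3, 5, 6}  B3 = {0, 1, 2, 5, 6}
Tree: B1–B2, B2–B3

Each bag holds 5 vertices, so the decomposition has width 4, which upper-bounds the treewidth. For the lower bound, the 5 vertices {0, 1, 2, 5, 6} are pairwise adjacent, and any tree decomposition puts a clique entirely inside one bag — forcing width ≥ 4. The upper and lower bounds meet at 4, so that is the treewidth.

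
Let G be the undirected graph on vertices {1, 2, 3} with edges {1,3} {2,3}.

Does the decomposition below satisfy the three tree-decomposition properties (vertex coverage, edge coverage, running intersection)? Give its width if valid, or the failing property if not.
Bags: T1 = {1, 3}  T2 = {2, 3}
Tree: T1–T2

Yes; width 1.

Checking the three conditions: (i) the bags cover all of {1, 2, 3}; (ii) for each edge, some bag contains both endpoints; (iii) the bags containing any fixed vertex form a subtree. All hold, so the decomposition is valid with width 2 − 1 = 1.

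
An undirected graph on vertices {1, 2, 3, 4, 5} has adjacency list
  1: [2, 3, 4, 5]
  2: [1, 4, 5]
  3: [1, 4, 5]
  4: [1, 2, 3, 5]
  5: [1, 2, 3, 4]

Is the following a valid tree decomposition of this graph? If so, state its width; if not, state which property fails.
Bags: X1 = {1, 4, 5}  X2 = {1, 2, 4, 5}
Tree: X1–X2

No — vertex 3 appears in no bag.

A tree decomposition must satisfy three properties: every vertex lies in some bag; for every edge, both endpoints lie together in some bag; and for every vertex, the bags containing it form a connected subtree. Here vertex 3 appears in no bag, so the decomposition is invalid.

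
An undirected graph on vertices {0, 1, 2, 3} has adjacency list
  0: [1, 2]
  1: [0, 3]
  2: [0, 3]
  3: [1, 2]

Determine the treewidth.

2

A width-2 tree decomposition is:
Bags: B1 = {1, 2, 3}  B2 = {0, 1, 2}
Tree: B1–B2
Every bag has size at most 3, so the width is 3 − 1 = 2 and tw(G) ≤ 2. The edges 1–3–2–0–1 form a cycle, so G is not a tree and its treewidth is at least 2. Combining the bounds, tw(G) = 2.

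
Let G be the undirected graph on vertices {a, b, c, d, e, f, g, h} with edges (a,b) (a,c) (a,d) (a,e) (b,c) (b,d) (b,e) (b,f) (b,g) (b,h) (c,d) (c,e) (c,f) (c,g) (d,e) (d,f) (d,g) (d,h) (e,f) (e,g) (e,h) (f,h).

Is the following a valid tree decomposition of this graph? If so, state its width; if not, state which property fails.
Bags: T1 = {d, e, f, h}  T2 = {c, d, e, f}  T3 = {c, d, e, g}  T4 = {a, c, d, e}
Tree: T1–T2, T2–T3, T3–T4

A tree decomposition must satisfy three properties: every vertex lies in some bag; for every edge, both endpoints lie together in some bag; and for every vertex, the bags containing it form a connected subtree. Here vertex b appears in no bag, so the decomposition is invalid.

No — vertex b appears in no bag.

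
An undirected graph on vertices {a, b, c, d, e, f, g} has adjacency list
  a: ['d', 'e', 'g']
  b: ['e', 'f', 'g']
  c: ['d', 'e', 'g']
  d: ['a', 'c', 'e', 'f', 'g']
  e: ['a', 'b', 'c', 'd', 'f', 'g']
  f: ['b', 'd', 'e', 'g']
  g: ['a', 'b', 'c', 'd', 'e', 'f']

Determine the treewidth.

A width-3 tree decomposition is:
Bags: B1 = {c, d, e, g}  B2 = {d, e, f, g}  B3 = {a, d, e, g}  B4 = {b, e, f, g}
Tree: B1–B2, B1–B3, B2–B4
The largest bag has 4 vertices, giving width 3; this decomposition certifies tw(G) ≤ 3. For the lower bound, the 4 vertices {d, e, f, g} are pairwise adjacent, and any tree decomposition puts a clique entirely inside one bag — forcing width ≥ 3. The upper and lower bounds meet at 3, so that is the treewidth.

3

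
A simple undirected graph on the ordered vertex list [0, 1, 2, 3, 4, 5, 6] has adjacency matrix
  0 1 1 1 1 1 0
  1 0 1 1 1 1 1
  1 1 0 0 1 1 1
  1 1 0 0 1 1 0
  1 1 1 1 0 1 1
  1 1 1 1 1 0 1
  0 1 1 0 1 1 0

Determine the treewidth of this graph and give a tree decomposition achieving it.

Every bag has size at most 5, so the width is 5 − 1 = 4 and tw(G) ≤ 4. Conversely, {0, 1, 2, 4, 5} is a clique of size 5, and the vertices of any clique must share a bag in every tree decomposition; so some bag has ≥ 5 vertices and tw(G) ≥ 4. The upper and lower bounds meet at 4, so that is the treewidth.

Treewidth 4.
One optimal decomposition is:
Bags: B1 = {0, 1, 2, 4, 5}  B2 = {0, 1, 3, 4, 5}  B3 = {1, 2, 4, 5, 6}
Tree: B1–B2, B1–B3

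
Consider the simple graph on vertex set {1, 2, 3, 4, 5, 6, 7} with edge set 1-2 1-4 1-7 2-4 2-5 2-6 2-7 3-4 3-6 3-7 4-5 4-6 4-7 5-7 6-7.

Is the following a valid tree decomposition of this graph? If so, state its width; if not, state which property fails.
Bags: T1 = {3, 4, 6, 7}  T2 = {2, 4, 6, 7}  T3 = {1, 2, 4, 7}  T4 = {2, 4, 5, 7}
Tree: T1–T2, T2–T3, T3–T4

Yes; width 3.

Every vertex of G appears in some bag (union = {1, 2, 3, 4, 5, 6, 7}); every edge is covered by a bag; and for each vertex v the set of bags containing v is connected in the bag tree. The decomposition is therefore valid. The largest bag has 4 vertices, so the width is 3.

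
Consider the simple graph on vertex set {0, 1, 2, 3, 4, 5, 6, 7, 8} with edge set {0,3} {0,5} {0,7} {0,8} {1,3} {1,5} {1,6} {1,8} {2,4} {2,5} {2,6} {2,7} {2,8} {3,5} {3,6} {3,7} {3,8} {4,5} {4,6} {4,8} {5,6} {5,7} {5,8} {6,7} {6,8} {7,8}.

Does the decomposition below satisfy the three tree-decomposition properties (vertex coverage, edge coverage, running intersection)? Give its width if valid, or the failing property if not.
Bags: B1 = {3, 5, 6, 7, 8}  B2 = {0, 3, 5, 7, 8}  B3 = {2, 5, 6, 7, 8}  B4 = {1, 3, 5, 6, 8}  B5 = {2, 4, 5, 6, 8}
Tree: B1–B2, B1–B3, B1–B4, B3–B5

Vertex coverage: the bags together contain {0, 1, 2, 3, 4, 5, 6, 7, 8}, the full vertex set. Edge coverage: each edge of G has both endpoints in at least one bag. Running intersection: for every vertex, the bags containing it form a connected subtree. All three properties hold, so this is a valid tree decomposition of width max|bag| − 1 = 4, and hence tw(G) ≤ 4.

Yes; width 4.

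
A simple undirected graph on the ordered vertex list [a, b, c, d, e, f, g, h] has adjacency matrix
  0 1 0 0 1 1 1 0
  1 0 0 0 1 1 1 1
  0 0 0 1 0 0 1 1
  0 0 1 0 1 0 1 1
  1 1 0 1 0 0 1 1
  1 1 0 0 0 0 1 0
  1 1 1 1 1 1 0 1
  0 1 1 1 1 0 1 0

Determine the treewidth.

A width-3 tree decomposition is:
Bags: B1 = {a, b, e, g}  B2 = {b, e, g, h}  B3 = {d, e, g, h}  B4 = {a, b, f, g}  B5 = {c, d, g, h}
Tree: B1–B2, B2–B3, B1–B4, B3–B5
Every bag has size at most 4, so the width is 4 − 1 = 3 and tw(G) ≤ 3. On the other hand G contains the 4-clique {a, b, e, g}. A clique must lie in a single bag of any decomposition, so no decomposition can have width below 3. Combining the bounds, tw(G) = 3.

3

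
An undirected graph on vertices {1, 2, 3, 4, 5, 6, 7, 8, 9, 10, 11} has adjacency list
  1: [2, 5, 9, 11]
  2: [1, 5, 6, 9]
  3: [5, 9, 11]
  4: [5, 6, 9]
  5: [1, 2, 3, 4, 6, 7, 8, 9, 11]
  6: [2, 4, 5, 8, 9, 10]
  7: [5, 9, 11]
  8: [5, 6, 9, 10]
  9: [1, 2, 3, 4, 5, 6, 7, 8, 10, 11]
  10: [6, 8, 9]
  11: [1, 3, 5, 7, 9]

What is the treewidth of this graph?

3

A width-3 tree decomposition is:
Bags: B1 = {2, 5, 6, 9}  B2 = {1, 2, 5, 9}  B3 = {5, 6, 8, 9}  B4 = {1, 5, 9, 11}  B5 = {6, 8, 9, 10}  B6 = {5, 7, 9, 11}  B7 = {4, 5, 6, 9}  B8 = {3, 5, 9, 11}
Tree: B1–B2, B1–B3, B2–B4, B3–B5, B4–B6, B3–B7, B4–B8
The largest bag has 4 vertices, giving width 3; this decomposition certifies tw(G) ≤ 3. For the lower bound, the 4 vertices {6, 8, 9, 10} are pairwise adjacent, and any tree decomposition puts a clique entirely inside one bag — forcing width ≥ 3. Combining the bounds, tw(G) = 3.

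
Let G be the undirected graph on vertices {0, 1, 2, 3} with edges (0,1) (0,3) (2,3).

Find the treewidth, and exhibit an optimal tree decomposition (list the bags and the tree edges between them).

Treewidth 1.
Bags: B1 = {0, 1}  B2 = {0, 3}  B3 = {2, 3}
Tree: B1–B2, B2–B3

The largest bag has 2 vertices, giving width 1; this decomposition certifies tw(G) ≤ 1. Since G has at least one edge (e.g. 1–0), it is not an edgeless graph, so tw(G) ≥ 1. Therefore the treewidth is 1.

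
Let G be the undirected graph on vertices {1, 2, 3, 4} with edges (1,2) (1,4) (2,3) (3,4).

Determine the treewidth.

2

A width-2 tree decomposition is:
Bags: B1 = {1, 3, 4}  B2 = {1, 2, 3}
Tree: B1–B2
The largest bag has 3 vertices, giving width 2; this decomposition certifies tw(G) ≤ 2. For the lower bound, G contains the cycle 3–4–1–2–3, so G is not a forest; only forests have treewidth ≤ 1, hence tw(G) ≥ 2. Combining the bounds, tw(G) = 2.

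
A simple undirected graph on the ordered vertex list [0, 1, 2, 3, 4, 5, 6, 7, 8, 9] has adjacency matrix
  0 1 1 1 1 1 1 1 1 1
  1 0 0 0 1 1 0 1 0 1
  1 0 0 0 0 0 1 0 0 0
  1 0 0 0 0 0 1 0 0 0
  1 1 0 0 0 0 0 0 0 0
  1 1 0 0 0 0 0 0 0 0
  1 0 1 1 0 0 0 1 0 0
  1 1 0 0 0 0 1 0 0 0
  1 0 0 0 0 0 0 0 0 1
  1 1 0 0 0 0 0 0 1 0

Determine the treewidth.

2

A width-2 tree decomposition is:
Bags: B1 = {0, 2, 6}  B2 = {0, 6, 7}  B3 = {0, 1, 7}  B4 = {0, 1, 5}  B5 = {0, 3, 6}  B6 = {0, 1, 9}  B7 = {0, 8, 9}  B8 = {0, 1, 4}
Tree: B1–B2, B2–B3, B3–B4, B1–B5, B4–B6, B6–B7, B3–B8
Every bag has size at most 3, so the width is 3 − 1 = 2 and tw(G) ≤ 2. Conversely, {0, 1, 9} is a clique of size 3, and the vertices of any clique must share a bag in every tree decomposition; so some bag has ≥ 3 vertices and tw(G) ≥ 2. The upper and lower bounds meet at 2, so that is the treewidth.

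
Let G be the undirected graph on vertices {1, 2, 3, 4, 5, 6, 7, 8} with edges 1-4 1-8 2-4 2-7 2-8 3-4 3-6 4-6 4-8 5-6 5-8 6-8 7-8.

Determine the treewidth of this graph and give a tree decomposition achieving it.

Treewidth 2.
One optimal decomposition is:
Bags: B1 = {2, 4, 8}  B2 = {4, 6, 8}  B3 = {5, 6, 8}  B4 = {1, 4, 8}  B5 = {3, 4, 6}  B6 = {2, 7, 8}
Tree: B1–B2, B2–B3, B1–B4, B2–B5, B1–B6

The largest bag has 3 vertices, giving width 2; this decomposition certifies tw(G) ≤ 2. Conversely, {1, 4, 8} is a clique of size 3, and the vertices of any clique must share a bag in every tree decomposition; so some bag has ≥ 3 vertices and tw(G) ≥ 2. The upper and lower bounds meet at 2, so that is the treewidth.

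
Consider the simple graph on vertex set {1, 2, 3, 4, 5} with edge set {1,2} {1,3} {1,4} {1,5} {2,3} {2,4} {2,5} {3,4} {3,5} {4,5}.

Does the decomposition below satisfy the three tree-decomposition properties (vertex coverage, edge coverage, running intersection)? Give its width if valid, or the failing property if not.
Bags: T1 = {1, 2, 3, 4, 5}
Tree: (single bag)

Every vertex of G appears in some bag (union = {1, 2, 3, 4, 5}); every edge is covered by a bag; and for each vertex v the set of bags containing v is connected in the bag tree. The decomposition is therefore valid. The largest bag has 5 vertices, so the width is 4.

Yes; width 4.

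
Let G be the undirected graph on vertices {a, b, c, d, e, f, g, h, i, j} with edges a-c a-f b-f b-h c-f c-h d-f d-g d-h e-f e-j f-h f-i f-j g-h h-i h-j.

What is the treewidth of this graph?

2

A width-2 tree decomposition is:
Bags: B1 = {d, f, h}  B2 = {d, g, h}  B3 = {f, h, i}  B4 = {f, h, j}  B5 = {c, f, h}  B6 = {a, c, f}  B7 = {e, f, j}  B8 = {b, f, h}
Tree: B1–B2, B1–B3, B3–B4, B4–B5, B5–B6, B4–B7, B1–B8
Every bag has size at most 3, so the width is 3 − 1 = 2 and tw(G) ≤ 2. Conversely, {d, g, h} is a clique of size 3, and the vertices of any clique must share a bag in every tree decomposition; so some bag has ≥ 3 vertices and tw(G) ≥ 2. The upper and lower bounds meet at 2, so that is the treewidth.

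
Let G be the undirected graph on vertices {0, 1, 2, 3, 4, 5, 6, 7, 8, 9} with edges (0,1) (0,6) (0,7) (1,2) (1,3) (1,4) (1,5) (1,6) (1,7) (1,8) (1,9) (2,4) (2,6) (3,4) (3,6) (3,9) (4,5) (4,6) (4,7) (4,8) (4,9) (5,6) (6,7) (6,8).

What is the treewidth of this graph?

3

A width-3 tree decomposition is:
Bags: B1 = {1, 4, 6, 7}  B2 = {1, 4, 6, 8}  B3 = {1, 3, 4, 6}  B4 = {1, 3, 4, 9}  B5 = {0, 1, 6, 7}  B6 = {1, 2, 4, 6}  B7 = {1, 4, 5, 6}
Tree: B1–B2, B2–B3, B3–B4, B1–B5, B3–B6, B1–B7
Each bag holds 4 vertices, so the decomposition has width 3, which upper-bounds the treewidth. On the other hand G contains the 4-clique {0, 1, 6, 7}. A clique must lie in a single bag of any decomposition, so no decomposition can have width below 3. Therefore the treewidth is 3.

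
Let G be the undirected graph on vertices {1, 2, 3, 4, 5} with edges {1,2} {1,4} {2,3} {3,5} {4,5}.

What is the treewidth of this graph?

A width-2 tree decomposition is:
Bags: B1 = {1, 2, 4}  B2 = {2, 4, 5}  B3 = {2, 3, 5}
Tree: B1–B2, B2–B3
Each bag holds 3 vertices, so the decomposition has width 2, which upper-bounds the treewidth. Since 2–1–4–5–3–2 is a cycle in G, G is not acyclic. Forests are exactly the graphs of treewidth ≤ 1, so tw(G) ≥ 2. The upper and lower bounds meet at 2, so that is the treewidth.

2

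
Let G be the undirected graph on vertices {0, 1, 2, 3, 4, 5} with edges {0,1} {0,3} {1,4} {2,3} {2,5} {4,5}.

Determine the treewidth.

A width-2 tree decomposition is:
Bags: B1 = {1, 4, 5}  B2 = {0, 1, 5}  B3 = {0, 3, 5}  B4 = {2, 3, 5}
Tree: B1–B2, B2–B3, B3–B4
Every bag has size at most 3, so the width is 3 − 1 = 2 and tw(G) ≤ 2. The edges 5–4–1–0–3–2–5 form a cycle, so G is not a tree and its treewidth is at least 2. Hence tw(G) = 2 exactly.

2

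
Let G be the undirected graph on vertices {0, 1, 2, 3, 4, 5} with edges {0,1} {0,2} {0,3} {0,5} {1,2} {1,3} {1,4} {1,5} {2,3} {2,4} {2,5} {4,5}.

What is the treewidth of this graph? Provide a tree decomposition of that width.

Every bag has size at most 4, so the width is 4 − 1 = 3 and tw(G) ≤ 3. For the lower bound, the 4 vertices {0, 1, 2, 3} are pairwise adjacent, and any tree decomposition puts a clique entirely inside one bag — forcing width ≥ 3. Hence tw(G) = 3 exactly.

Treewidth 3.
One such decomposition:
Bags: B1 = {0, 1, 2, 5}  B2 = {0, 1, 2, 3}  B3 = {1, 2, 4, 5}
Tree: B1–B2, B1–B3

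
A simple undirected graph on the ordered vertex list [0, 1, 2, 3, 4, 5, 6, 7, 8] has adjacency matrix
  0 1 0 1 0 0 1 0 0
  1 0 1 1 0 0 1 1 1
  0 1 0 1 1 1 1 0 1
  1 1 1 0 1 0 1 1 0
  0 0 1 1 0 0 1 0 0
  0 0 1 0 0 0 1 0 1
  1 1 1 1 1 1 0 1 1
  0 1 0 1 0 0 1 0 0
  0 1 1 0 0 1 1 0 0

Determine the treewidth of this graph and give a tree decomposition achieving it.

Treewidth 3.
Bags: B1 = {1, 2, 3, 6}  B2 = {0, 1, 3, 6}  B3 = {1, 2, 6, 8}  B4 = {2, 3, 4, 6}  B5 = {1, 3, 6, 7}  B6 = {2, 5, 6, 8}
Tree: B1–B2, B1–B3, B1–B4, B1–B5, B3–B6

Each bag holds 4 vertices, so the decomposition has width 3, which upper-bounds the treewidth. Conversely, {1, 2, 6, 8} is a clique of size 4, and the vertices of any clique must share a bag in every tree decomposition; so some bag has ≥ 4 vertices and tw(G) ≥ 3. The upper and lower bounds meet at 3, so that is the treewidth.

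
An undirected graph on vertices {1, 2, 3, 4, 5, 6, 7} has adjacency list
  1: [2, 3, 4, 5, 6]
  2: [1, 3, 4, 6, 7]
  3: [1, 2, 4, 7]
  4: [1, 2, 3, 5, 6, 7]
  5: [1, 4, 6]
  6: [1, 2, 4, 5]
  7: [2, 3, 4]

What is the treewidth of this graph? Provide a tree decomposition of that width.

The largest bag has 4 vertices, giving width 3; this decomposition certifies tw(G) ≤ 3. Conversely, {1, 2, 3, 4} is a clique of size 4, and the vertices of any clique must share a bag in every tree decomposition; so some bag has ≥ 4 vertices and tw(G) ≥ 3. Therefore the treewidth is 3.

Treewidth 3.
One optimal decomposition is:
Bags: B1 = {1, 2, 3, 4}  B2 = {1, 2, 4, 6}  B3 = {1, 4, 5, 6}  B4 = {2, 3, 4, 7}
Tree: B1–B2, B2–B3, B1–B4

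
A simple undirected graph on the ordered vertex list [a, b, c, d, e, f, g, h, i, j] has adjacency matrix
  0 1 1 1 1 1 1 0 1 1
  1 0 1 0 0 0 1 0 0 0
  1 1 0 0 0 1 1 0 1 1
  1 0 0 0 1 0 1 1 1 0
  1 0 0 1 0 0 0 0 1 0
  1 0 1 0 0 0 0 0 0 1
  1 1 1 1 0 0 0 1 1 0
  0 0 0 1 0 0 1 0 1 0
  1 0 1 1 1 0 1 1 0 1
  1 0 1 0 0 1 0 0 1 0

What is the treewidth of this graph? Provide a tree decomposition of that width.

Each bag holds 4 vertices, so the decomposition has width 3, which upper-bounds the treewidth. On the other hand G contains the 4-clique {d, g, h, i}. A clique must lie in a single bag of any decomposition, so no decomposition can have width below 3. The upper and lower bounds meet at 3, so that is the treewidth.

Treewidth 3.
One optimal decomposition is:
Bags: B1 = {a, d, g, i}  B2 = {a, c, g, i}  B3 = {a, d, e, i}  B4 = {d, g, h, i}  B5 = {a, c, i, j}  B6 = {a, b, c, g}  B7 = {a, c, f, j}
Tree: B1–B2, B1–B3, B1–B4, B2–B5, B2–B6, B5–B7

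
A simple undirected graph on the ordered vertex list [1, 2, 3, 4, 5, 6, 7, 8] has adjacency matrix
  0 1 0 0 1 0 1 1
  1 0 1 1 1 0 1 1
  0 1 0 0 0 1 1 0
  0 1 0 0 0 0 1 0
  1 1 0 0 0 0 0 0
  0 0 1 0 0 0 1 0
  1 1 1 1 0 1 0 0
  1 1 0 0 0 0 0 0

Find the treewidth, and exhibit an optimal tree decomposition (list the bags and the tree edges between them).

Every bag has size at most 3, so the width is 3 − 1 = 2 and tw(G) ≤ 2. Conversely, {1, 2, 8} is a clique of size 3, and the vertices of any clique must share a bag in every tree decomposition; so some bag has ≥ 3 vertices and tw(G) ≥ 2. Hence tw(G) = 2 exactly.

Treewidth 2.
Bags: B1 = {1, 2, 7}  B2 = {2, 3, 7}  B3 = {2, 4, 7}  B4 = {1, 2, 5}  B5 = {1, 2, 8}  B6 = {3, 6, 7}
Tree: B1–B2, B2–B3, B1–B4, B1–B5, B2–B6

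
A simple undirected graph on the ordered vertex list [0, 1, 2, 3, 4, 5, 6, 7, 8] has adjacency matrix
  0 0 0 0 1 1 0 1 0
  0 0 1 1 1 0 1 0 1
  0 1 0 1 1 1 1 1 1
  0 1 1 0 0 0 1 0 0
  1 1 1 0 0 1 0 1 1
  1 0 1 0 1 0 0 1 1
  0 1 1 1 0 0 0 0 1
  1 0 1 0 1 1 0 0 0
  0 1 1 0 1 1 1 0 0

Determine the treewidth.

3

A width-3 tree decomposition is:
Bags: B1 = {1, 2, 4, 8}  B2 = {2, 4, 5, 8}  B3 = {1, 2, 6, 8}  B4 = {1, 2, 3, 6}  B5 = {2, 4, 5, 7}  B6 = {0, 4, 5, 7}
Tree: B1–B2, B1–B3, B3–B4, B2–B5, B5–B6
Every bag has size at most 4, so the width is 4 − 1 = 3 and tw(G) ≤ 3. For the lower bound, the 4 vertices {0, 4, 5, 7} are pairwise adjacent, and any tree decomposition puts a clique entirely inside one bag — forcing width ≥ 3. Therefore the treewidth is 3.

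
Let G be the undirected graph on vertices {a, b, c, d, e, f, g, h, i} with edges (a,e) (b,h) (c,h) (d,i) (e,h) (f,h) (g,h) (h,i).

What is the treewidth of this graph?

1

A width-1 tree decomposition is:
Bags: B1 = {h, i}  B2 = {c, h}  B3 = {d, i}  B4 = {e, h}  B5 = {a, e}  B6 = {b, h}  B7 = {f, h}  B8 = {g, h}
Tree: B1–B2, B1–B3, B2–B4, B4–B5, B1–B6, B1–B7, B1–B8
Each bag holds 2 vertices, so the decomposition has width 1, which upper-bounds the treewidth. G has an edge, so its treewidth is at least 1. Therefore the treewidth is 1.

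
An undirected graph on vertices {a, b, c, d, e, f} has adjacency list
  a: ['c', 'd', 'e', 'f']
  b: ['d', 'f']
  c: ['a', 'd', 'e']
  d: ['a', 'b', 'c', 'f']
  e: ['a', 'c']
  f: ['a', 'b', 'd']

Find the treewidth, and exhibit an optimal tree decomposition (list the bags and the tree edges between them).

Each bag holds 3 vertices, so the decomposition has width 2, which upper-bounds the treewidth. Conversely, {a, c, d} is a clique of size 3, and the vertices of any clique must share a bag in every tree decomposition; so some bag has ≥ 3 vertices and tw(G) ≥ 2. Combining the bounds, tw(G) = 2.

Treewidth 2.
One optimal decomposition is:
Bags: B1 = {a, d, f}  B2 = {b, d, f}  B3 = {a, c, d}  B4 = {a, c, e}
Tree: B1–B2, B1–B3, B3–B4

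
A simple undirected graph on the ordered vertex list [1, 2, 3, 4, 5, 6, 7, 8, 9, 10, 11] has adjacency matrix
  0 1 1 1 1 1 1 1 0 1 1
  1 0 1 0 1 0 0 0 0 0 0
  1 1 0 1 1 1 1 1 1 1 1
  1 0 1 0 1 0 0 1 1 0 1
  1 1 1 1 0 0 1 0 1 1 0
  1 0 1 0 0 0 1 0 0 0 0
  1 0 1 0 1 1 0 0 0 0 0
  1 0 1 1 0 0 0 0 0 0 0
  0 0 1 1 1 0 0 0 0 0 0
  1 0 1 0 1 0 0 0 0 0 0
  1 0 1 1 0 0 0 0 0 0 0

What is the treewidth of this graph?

A width-3 tree decomposition is:
Bags: B1 = {1, 3, 4, 5}  B2 = {3, 4, 5, 9}  B3 = {1, 3, 4, 8}  B4 = {1, 3, 4, 11}  B5 = {1, 3, 5, 7}  B6 = {1, 2, 3, 5}  B7 = {1, 3, 5, 10}  B8 = {1, 3, 6, 7}
Tree: B1–B2, B1–B3, B3–B4, B1–B5, B5–B6, B1–B7, B5–B8
Each bag holds 4 vertices, so the decomposition has width 3, which upper-bounds the treewidth. Conversely, {1, 3, 4, 8} is a clique of size 4, and the vertices of any clique must share a bag in every tree decomposition; so some bag has ≥ 4 vertices and tw(G) ≥ 3. Hence tw(G) = 3 exactly.

3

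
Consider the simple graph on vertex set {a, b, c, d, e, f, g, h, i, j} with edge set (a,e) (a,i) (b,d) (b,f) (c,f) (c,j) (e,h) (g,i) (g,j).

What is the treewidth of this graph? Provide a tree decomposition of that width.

Treewidth 1.
One such decomposition:
Bags: B1 = {b, d}  B2 = {b, f}  B3 = {c, f}  B4 = {c, j}  B5 = {g, j}  B6 = {g, i}  B7 = {a, i}  B8 = {a, e}  B9 = {e, h}
Tree: B1–B2, B2–B3, B3–B4, B4–B5, B5–B6, B6–B7, B7–B8, B8–B9

The largest bag has 2 vertices, giving width 1; this decomposition certifies tw(G) ≤ 1. Since G has at least one edge (e.g. d–b), it is not an edgeless graph, so tw(G) ≥ 1. Therefore the treewidth is 1.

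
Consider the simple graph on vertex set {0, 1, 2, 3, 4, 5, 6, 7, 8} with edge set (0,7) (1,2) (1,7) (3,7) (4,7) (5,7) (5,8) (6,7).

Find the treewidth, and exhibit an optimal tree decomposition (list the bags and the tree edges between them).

Treewidth 1.
Bags: B1 = {3, 7}  B2 = {5, 7}  B3 = {1, 7}  B4 = {5, 8}  B5 = {0, 7}  B6 = {4, 7}  B7 = {1, 2}  B8 = {6, 7}
Tree: B1–B2, B1–B3, B2–B4, B2–B5, B2–B6, B3–B7, B3–B8

Each bag holds 2 vertices, so the decomposition has width 1, which upper-bounds the treewidth. G has an edge, so its treewidth is at least 1. Combining the bounds, tw(G) = 1.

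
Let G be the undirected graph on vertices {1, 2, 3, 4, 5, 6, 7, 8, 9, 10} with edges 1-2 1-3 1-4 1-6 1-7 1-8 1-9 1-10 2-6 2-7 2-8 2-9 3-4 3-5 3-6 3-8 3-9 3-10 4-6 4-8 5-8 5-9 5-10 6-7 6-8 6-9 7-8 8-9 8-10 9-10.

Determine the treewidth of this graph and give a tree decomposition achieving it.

Every bag has size at most 5, so the width is 5 − 1 = 4 and tw(G) ≤ 4. On the other hand G contains the 5-clique {1, 3, 8, 9, 10}. A clique must lie in a single bag of any decomposition, so no decomposition can have width below 4. Combining the bounds, tw(G) = 4.

Treewidth 4.
Bags: B1 = {1, 2, 6, 8, 9}  B2 = {1, 3, 6, 8, 9}  B3 = {1, 2, 6, 7, 8}  B4 = {1, 3, 4, 6, 8}  B5 = {1, 3, 8, 9, 10}  B6 = {3, 5, 8, 9, 10}
Tree: B1–B2, B1–B3, B2–B4, B2–B5, B5–B6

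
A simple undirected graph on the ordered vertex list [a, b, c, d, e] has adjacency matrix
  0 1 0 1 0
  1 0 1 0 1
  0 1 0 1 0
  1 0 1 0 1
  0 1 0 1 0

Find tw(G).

A width-2 tree decomposition is:
Bags: B1 = {b, d, e}  B2 = {b, c, d}  B3 = {a, b, d}
Tree: B1–B2, B2–B3
Every bag has size at most 3, so the width is 3 − 1 = 2 and tw(G) ≤ 2. Since d–e–b–c–d is a cycle in G, G is not acyclic. Forests are exactly the graphs of treewidth ≤ 1, so tw(G) ≥ 2. The upper and lower bounds meet at 2, so that is the treewidth.

2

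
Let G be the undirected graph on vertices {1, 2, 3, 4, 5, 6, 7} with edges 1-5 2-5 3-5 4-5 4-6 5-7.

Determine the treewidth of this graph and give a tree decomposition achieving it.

Each bag holds 2 vertices, so the decomposition has width 1, which upper-bounds the treewidth. Any graph with an edge has treewidth ≥ 1, and G has the edge 5–4. The upper and lower bounds meet at 1, so that is the treewidth.

Treewidth 1.
One optimal decomposition is:
Bags: B1 = {4, 5}  B2 = {4, 6}  B3 = {5, 7}  B4 = {1, 5}  B5 = {2, 5}  B6 = {3, 5}
Tree: B1–B2, B1–B3, B1–B4, B3–B5, B4–B6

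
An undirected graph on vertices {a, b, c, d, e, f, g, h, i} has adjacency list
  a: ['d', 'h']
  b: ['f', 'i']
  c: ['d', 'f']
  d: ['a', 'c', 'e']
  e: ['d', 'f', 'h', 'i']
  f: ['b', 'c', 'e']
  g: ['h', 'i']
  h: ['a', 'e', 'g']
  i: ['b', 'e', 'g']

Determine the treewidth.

A width-3 tree decomposition is:
Bags: B1 = {a, d, g, h}  B2 = {d, e, g, h}  B3 = {d, e, g, i}  B4 = {c, d, e, i}  B5 = {c, e, f, i}  B6 = {b, c, f, i}
Tree: B1–B2, B2–B3, B3–B4, B4–B5, B5–B6
Every bag has size at most 4, so the width is 4 − 1 = 3 and tw(G) ≤ 3. For the lower bound: the 4 vertex sets {a,g,h}, {d}, {e}, {b,c,f,i} are disjoint, each induces a connected subgraph, and every pair is joined by at least one edge of G. Contracting each set to a single vertex therefore yields K_{4} as a minor, and since treewidth is minor-monotone, tw(G) ≥ tw(K_{4}) = 3. Combining the bounds, tw(G) = 3.

3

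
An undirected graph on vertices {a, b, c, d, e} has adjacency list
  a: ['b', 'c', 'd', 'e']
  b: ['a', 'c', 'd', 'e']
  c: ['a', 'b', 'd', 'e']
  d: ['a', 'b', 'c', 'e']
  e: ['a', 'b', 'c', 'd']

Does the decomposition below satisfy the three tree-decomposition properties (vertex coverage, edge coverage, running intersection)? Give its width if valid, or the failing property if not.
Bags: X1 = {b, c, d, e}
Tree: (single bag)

No — vertex a appears in no bag.

A tree decomposition must satisfy three properties: every vertex lies in some bag; for every edge, both endpoints lie together in some bag; and for every vertex, the bags containing it form a connected subtree. Here vertex a appears in no bag, so the decomposition is invalid.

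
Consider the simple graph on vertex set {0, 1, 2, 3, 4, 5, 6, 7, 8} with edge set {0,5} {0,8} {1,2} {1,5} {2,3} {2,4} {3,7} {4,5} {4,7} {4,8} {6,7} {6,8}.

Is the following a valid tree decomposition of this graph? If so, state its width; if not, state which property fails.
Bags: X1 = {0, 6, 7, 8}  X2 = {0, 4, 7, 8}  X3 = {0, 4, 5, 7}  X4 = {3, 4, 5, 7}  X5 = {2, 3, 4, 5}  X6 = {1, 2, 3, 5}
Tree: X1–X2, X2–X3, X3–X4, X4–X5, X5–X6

Every vertex of G appears in some bag (union = {0, 1, 2, 3, 4, 5, 6, 7, 8}); every edge is covered by a bag; and for each vertex v the set of bags containing v is connected in the bag tree. The decomposition is therefore valid. The largest bag has 4 vertices, so the width is 3.

Yes; width 3.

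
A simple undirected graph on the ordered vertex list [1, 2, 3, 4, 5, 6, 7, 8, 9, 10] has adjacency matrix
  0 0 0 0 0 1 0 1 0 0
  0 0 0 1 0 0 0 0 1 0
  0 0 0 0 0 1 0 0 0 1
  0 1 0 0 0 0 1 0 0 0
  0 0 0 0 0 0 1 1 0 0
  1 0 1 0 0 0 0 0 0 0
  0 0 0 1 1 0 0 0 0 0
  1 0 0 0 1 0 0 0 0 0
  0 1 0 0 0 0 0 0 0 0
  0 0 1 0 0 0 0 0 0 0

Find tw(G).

1

A width-1 tree decomposition is:
Bags: B1 = {3, 10}  B2 = {3, 6}  B3 = {1, 6}  B4 = {1, 8}  B5 = {5, 8}  B6 = {5, 7}  B7 = {4, 7}  B8 = {2, 4}  B9 = {2, 9}
Tree: B1–B2, B2–B3, B3–B4, B4–B5, B5–B6, B6–B7, B7–B8, B8–B9
Every bag has size at most 2, so the width is 2 − 1 = 1 and tw(G) ≤ 1. Since G has at least one edge (e.g. 10–3), it is not an edgeless graph, so tw(G) ≥ 1. Combining the bounds, tw(G) = 1.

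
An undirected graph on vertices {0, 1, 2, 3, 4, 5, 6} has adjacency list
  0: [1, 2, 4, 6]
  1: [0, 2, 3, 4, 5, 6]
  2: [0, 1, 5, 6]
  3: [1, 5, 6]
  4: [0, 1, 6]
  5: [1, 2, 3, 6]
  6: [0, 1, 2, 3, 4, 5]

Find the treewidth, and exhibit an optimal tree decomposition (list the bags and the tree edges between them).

Each bag holds 4 vertices, so the decomposition has width 3, which upper-bounds the treewidth. For the lower bound, the 4 vertices {0, 1, 2, 6} are pairwise adjacent, and any tree decomposition puts a clique entirely inside one bag — forcing width ≥ 3. Combining the bounds, tw(G) = 3.

Treewidth 3.
One optimal decomposition is:
Bags: B1 = {0, 1, 2, 6}  B2 = {0, 1, 4, 6}  B3 = {1, 2, 5, 6}  B4 = {1, 3, 5, 6}
Tree: B1–B2, B1–B3, B3–B4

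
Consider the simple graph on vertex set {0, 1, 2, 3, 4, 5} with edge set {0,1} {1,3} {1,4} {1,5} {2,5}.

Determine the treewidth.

A width-1 tree decomposition is:
Bags: B1 = {1, 5}  B2 = {0, 1}  B3 = {1, 4}  B4 = {1, 3}  B5 = {2, 5}
Tree: B1–B2, B1–B3, B2–B4, B1–B5
The largest bag has 2 vertices, giving width 1; this decomposition certifies tw(G) ≤ 1. Any graph with an edge has treewidth ≥ 1, and G has the edge 5–1. The upper and lower bounds meet at 1, so that is the treewidth.

1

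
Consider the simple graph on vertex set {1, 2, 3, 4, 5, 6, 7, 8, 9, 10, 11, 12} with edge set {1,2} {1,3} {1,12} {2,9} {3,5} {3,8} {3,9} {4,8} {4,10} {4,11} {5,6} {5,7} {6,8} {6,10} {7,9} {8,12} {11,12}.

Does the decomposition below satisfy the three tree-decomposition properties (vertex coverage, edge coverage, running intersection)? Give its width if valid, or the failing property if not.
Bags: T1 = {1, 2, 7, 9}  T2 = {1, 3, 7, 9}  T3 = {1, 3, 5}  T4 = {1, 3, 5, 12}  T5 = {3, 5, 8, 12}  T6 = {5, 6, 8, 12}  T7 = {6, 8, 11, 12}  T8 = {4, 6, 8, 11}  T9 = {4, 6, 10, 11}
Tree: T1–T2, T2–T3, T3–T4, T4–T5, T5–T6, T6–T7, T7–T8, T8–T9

A tree decomposition must satisfy three properties: every vertex lies in some bag; for every edge, both endpoints lie together in some bag; and for every vertex, the bags containing it form a connected subtree. Here edge (7,5) lies in no bag, so the decomposition is invalid.

No — edge (7,5) lies in no bag.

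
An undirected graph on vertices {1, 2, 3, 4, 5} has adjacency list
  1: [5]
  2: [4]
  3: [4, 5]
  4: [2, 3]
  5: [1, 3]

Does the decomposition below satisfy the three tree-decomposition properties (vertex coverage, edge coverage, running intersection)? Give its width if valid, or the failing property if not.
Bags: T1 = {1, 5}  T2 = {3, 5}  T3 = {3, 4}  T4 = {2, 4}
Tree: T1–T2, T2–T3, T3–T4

Yes; width 1.

Vertex coverage: the bags together contain {1, 2, 3, 4, 5}, the full vertex set. Edge coverage: each edge of G has both endpoints in at least one bag. Running intersection: for every vertex, the bags containing it form a connected subtree. All three properties hold, so this is a valid tree decomposition of width max|bag| − 1 = 1, and hence tw(G) ≤ 1.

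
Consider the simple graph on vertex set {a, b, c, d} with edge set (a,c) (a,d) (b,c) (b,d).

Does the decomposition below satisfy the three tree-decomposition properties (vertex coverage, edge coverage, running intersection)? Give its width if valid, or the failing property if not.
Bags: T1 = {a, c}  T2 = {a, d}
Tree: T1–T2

A tree decomposition must satisfy three properties: every vertex lies in some bag; for every edge, both endpoints lie together in some bag; and for every vertex, the bags containing it form a connected subtree. Here vertex b appears in no bag, so the decomposition is invalid.

No — vertex b appears in no bag.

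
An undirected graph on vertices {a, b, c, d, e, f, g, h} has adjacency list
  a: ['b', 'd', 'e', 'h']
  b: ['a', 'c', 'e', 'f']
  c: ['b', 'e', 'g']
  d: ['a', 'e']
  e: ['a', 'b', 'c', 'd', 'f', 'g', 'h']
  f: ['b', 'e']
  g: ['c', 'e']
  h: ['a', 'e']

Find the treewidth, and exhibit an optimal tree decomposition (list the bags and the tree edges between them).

Treewidth 2.
Bags: B1 = {a, b, e}  B2 = {a, e, h}  B3 = {a, d, e}  B4 = {b, c, e}  B5 = {b, e, f}  B6 = {c, e, g}
Tree: B1–B2, B2–B3, B1–B4, B4–B5, B4–B6

Every bag has size at most 3, so the width is 3 − 1 = 2 and tw(G) ≤ 2. For the lower bound, the 3 vertices {a, d, e} are pairwise adjacent, and any tree decomposition puts a clique entirely inside one bag — forcing width ≥ 2. Therefore the treewidth is 2.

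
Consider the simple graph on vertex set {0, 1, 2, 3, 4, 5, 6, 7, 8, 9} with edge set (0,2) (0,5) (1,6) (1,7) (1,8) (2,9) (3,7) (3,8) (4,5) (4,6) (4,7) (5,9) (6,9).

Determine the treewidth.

A width-2 tree decomposition is:
Bags: B1 = {3, 7, 8}  B2 = {1, 7, 8}  B3 = {1, 4, 7}  B4 = {1, 4, 6}  B5 = {4, 5, 6}  B6 = {5, 6, 9}  B7 = {0, 5, 9}  B8 = {0, 2, 9}
Tree: B1–B2, B2–B3, B3–B4, B4–B5, B5–B6, B6–B7, B7–B8
Each bag holds 3 vertices, so the decomposition has width 2, which upper-bounds the treewidth. The edges 3–8–1–7–3 form a cycle, so G is not a tree and its treewidth is at least 2. Therefore the treewidth is 2.

2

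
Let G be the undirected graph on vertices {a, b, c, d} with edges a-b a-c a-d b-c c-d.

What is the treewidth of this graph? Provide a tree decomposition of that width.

The largest bag has 3 vertices, giving width 2; this decomposition certifies tw(G) ≤ 2. Conversely, {a, c, d} is a clique of size 3, and the vertices of any clique must share a bag in every tree decomposition; so some bag has ≥ 3 vertices and tw(G) ≥ 2. The upper and lower bounds meet at 2, so that is the treewidth.

Treewidth 2.
Bags: B1 = {a, b, c}  B2 = {a, c, d}
Tree: B1–B2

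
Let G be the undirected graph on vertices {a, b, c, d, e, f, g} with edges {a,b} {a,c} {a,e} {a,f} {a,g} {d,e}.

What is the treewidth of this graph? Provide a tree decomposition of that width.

Each bag holds 2 vertices, so the decomposition has width 1, which upper-bounds the treewidth. Any graph with an edge has treewidth ≥ 1, and G has the edge e–a. Combining the bounds, tw(G) = 1.

Treewidth 1.
One such decomposition:
Bags: B1 = {a, e}  B2 = {a, g}  B3 = {d, e}  B4 = {a, b}  B5 = {a, f}  B6 = {a, c}
Tree: B1–B2, B1–B3, B2–B4, B1–B5, B5–B6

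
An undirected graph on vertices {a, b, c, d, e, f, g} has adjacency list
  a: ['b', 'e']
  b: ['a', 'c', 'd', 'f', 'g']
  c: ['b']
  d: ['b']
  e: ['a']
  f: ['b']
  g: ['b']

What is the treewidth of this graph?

1

A width-1 tree decomposition is:
Bags: B1 = {a, b}  B2 = {b, d}  B3 = {b, f}  B4 = {b, g}  B5 = {b, c}  B6 = {a, e}
Tree: B1–B2, B1–B3, B3–B4, B2–B5, B1–B6
Every bag has size at most 2, so the width is 2 − 1 = 1 and tw(G) ≤ 1. G has an edge, so its treewidth is at least 1. The upper and lower bounds meet at 1, so that is the treewidth.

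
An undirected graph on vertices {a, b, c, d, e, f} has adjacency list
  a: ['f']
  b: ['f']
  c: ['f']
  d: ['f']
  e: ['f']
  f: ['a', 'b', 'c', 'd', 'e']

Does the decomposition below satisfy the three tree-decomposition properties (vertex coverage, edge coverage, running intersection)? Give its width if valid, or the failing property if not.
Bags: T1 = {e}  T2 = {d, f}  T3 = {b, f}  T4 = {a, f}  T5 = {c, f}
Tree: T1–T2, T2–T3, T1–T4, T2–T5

A tree decomposition must satisfy three properties: every vertex lies in some bag; for every edge, both endpoints lie together in some bag; and for every vertex, the bags containing it form a connected subtree. Here edge (f,e) lies in no bag, so the decomposition is invalid.

No — edge (f,e) lies in no bag.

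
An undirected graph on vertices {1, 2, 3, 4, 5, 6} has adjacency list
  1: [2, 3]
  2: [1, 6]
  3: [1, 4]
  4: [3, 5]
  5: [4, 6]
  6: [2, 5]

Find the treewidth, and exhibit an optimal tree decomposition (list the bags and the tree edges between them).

The largest bag has 3 vertices, giving width 2; this decomposition certifies tw(G) ≤ 2. The edges 1–3–4–5–6–2–1 form a cycle, so G is not a tree and its treewidth is at least 2. Therefore the treewidth is 2.

Treewidth 2.
Bags: B1 = {1, 3, 4}  B2 = {1, 4, 5}  B3 = {1, 5, 6}  B4 = {1, 2, 6}
Tree: B1–B2, B2–B3, B3–B4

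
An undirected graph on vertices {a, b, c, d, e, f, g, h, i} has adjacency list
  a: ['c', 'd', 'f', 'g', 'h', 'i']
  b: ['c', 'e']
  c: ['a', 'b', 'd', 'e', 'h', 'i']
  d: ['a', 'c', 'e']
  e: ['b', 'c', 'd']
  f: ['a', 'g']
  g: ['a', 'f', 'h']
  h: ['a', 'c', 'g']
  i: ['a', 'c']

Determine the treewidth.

A width-2 tree decomposition is:
Bags: B1 = {a, c, d}  B2 = {a, c, h}  B3 = {a, g, h}  B4 = {c, d, e}  B5 = {a, c, i}  B6 = {b, c, e}  B7 = {a, f, g}
Tree: B1–B2, B2–B3, B1–B4, B1–B5, B4–B6, B3–B7
Every bag has size at most 3, so the width is 3 − 1 = 2 and tw(G) ≤ 2. For the lower bound, the 3 vertices {a, g, h} are pairwise adjacent, and any tree decomposition puts a clique entirely inside one bag — forcing width ≥ 2. Hence tw(G) = 2 exactly.

2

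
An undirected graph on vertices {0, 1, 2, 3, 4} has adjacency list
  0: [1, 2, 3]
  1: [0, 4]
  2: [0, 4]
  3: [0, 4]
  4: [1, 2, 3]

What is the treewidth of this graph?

2

A width-2 tree decomposition is:
Bags: B1 = {0, 1, 4}  B2 = {0, 3, 4}  B3 = {0, 2, 4}
Tree: B1–B2, B2–B3
The largest bag has 3 vertices, giving width 2; this decomposition certifies tw(G) ≤ 2. The edges 1–4–3–0–1 form a cycle, so G is not a tree and its treewidth is at least 2. Therefore the treewidth is 2.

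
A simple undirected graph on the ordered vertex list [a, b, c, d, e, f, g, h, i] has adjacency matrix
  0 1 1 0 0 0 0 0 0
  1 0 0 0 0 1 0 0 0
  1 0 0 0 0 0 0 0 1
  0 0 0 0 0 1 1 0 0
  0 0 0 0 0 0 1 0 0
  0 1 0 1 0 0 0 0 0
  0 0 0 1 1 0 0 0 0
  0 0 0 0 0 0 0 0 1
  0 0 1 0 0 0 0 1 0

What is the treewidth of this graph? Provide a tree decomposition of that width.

The largest bag has 2 vertices, giving width 1; this decomposition certifies tw(G) ≤ 1. Any graph with an edge has treewidth ≥ 1, and G has the edge h–i. Combining the bounds, tw(G) = 1.

Treewidth 1.
One optimal decomposition is:
Bags: B1 = {h, i}  B2 = {c, i}  B3 = {a, c}  B4 = {a, b}  B5 = {b, f}  B6 = {d, f}  B7 = {d, g}  B8 = {e, g}
Tree: B1–B2, B2–B3, B3–B4, B4–B5, B5–B6, B6–B7, B7–B8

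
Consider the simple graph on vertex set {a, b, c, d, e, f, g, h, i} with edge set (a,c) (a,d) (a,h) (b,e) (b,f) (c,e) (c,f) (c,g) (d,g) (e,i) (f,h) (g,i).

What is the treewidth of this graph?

3

A width-3 tree decomposition is:
Bags: B1 = {b, e, g, i}  B2 = {b, c, e, g}  B3 = {b, c, f, g}  B4 = {c, d, f, g}  B5 = {a, c, d, f}  B6 = {a, d, f, h}
Tree: B1–B2, B2–B3, B3–B4, B4–B5, B5–B6
Every bag has size at most 4, so the width is 4 − 1 = 3 and tw(G) ≤ 3. For the lower bound: the 4 vertex sets {b,e,i}, {g}, {c}, {a,d,f,h} are disjoint, each induces a connected subgraph, and every pair is joined by at least one edge of G. Contracting each set to a single vertex therefore yields K_{4} as a minor, and since treewidth is minor-monotone, tw(G) ≥ tw(K_{4}) = 3. Therefore the treewidth is 3.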